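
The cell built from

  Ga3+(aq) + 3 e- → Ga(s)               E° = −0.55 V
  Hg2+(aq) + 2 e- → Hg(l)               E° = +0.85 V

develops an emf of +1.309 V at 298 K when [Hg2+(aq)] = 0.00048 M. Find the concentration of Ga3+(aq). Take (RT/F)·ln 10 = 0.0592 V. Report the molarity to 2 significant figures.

0.43 M

With Hg²⁺/Hg at the cathode and Ga³⁺/Ga at the anode, E°cell = +0.85 − (−0.55) = +1.40 V (n = 6).
Rearranging E = E° − (0.0592/n)·log Q gives log Q = 6(+1.40 − (+1.309))/0.0592 = 9.223.
Balancing electrons gives 3 Hg2+(aq) + 2 Ga(s) → 3 Hg(l) + 2 Ga3+(aq); thus Q = [Ga3+(aq)]^2 / [Hg2+(aq)]^3.
Isolating [Ga3+(aq)] in Q = 10^{9.223} yields log [Ga3+(aq)] = −0.367, i.e. 0.43 M.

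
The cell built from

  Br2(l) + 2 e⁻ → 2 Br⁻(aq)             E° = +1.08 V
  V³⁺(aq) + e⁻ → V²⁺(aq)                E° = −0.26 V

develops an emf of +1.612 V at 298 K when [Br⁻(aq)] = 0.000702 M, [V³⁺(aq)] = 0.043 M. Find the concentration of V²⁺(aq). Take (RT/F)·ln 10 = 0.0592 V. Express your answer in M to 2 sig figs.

1.2 M

Br₂/Br⁻ is the cathode (higher E°); E°cell = +1.08 − (−0.26) = +1.34 V with n = 2.
From the Nernst equation, log Q = n(E° − E)/0.0592 = 2·(+1.34 − (+1.612))/0.0592 = −9.189.
Balancing electrons gives Br2(l) + 2 V²⁺(aq) → 2 Br⁻(aq) + 2 V³⁺(aq); thus Q = ([Br⁻(aq)]^2·[V³⁺(aq)]^2) / [V²⁺(aq)]^2.
Solving for the unknown gives log [V²⁺(aq)] = 0.074, so [V²⁺(aq)] ≈ 1.2 M.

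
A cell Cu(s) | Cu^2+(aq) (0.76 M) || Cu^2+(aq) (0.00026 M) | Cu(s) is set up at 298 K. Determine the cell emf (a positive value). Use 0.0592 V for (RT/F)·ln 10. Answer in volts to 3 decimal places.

For a concentration cell E°cell = 0, since both electrodes use the same couple.
The compartment with the higher Cu^2+(aq) concentration (0.76 M) acts as the cathode; ions are reduced there and produced at the dilute (0.00026 M) anode.
With n = 2, Ecell = −(0.0592/2)·log([dilute]/[conc]) = −(0.0592/2)·log(0.00026/0.76) = +0.103 V.

0.103 V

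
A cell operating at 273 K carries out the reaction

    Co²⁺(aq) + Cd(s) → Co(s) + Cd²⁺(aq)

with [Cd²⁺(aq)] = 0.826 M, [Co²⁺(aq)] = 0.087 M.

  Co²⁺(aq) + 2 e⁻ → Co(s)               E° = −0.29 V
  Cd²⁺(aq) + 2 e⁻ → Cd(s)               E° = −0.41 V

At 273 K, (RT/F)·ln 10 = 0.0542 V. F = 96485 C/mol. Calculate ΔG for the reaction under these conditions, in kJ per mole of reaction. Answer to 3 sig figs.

E°cell = −0.29 − (−0.41) = +0.12 V; the balanced reaction transfers n = 2 electrons.
Q = [Cd²⁺(aq)] / [Co²⁺(aq)] = 9.49, so log Q = 0.977 and E = +0.12 − (0.0542/2)(0.977) = +0.0935 V.
Finally ΔG = −nFE = −(2)(96485 C/mol)(+0.0935 V) = −18.0 kJ/mol.

−18.0 kJ/mol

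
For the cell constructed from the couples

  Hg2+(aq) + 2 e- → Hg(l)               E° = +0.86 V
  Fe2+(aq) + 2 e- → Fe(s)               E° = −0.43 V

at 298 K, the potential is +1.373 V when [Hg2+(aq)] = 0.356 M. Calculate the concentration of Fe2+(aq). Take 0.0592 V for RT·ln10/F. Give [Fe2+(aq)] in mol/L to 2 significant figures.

0.00056 M

Hg²⁺/Hg is the cathode (higher E°); E°cell = +0.86 − (−0.43) = +1.29 V with n = 2.
Since E = E° − (0.0592/n)·log Q, log Q = n(E° − E)/0.0592 = −2.804.
The balanced reaction is Hg2+(aq) + Fe(s) → Hg(l) + Fe2+(aq), so Q = [Fe2+(aq)] / [Hg2+(aq)].
Solving for the unknown gives log [Fe2+(aq)] = −3.253, so [Fe2+(aq)] ≈ 0.00056 M.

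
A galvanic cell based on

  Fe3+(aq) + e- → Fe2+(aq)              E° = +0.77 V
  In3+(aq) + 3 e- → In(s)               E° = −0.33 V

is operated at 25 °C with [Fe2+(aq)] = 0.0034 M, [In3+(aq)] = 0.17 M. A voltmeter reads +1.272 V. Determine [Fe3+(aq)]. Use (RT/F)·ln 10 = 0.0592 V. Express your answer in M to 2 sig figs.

Fe³⁺/Fe²⁺ is the cathode (higher E°); E°cell = +0.77 − (−0.33) = +1.10 V with n = 3.
Since E = E° − (0.0592/n)·log Q, log Q = n(E° − E)/0.0592 = −8.716.
For 3 Fe3+(aq) + In(s) → 3 Fe2+(aq) + In3+(aq), the reaction quotient is Q = ([Fe2+(aq)]^3·[In3+(aq)]) / [Fe3+(aq)]^3.
Isolating [Fe3+(aq)] in Q = 10^{−8.716} yields log [Fe3+(aq)] = 0.180, i.e. 1.5 M.

1.5 M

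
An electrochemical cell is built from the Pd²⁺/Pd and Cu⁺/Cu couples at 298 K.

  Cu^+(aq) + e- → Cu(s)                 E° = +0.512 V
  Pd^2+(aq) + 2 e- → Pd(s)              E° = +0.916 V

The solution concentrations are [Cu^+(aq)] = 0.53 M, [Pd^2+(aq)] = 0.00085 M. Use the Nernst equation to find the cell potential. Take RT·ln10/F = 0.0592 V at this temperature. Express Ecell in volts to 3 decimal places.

Since E°(Pd²⁺/Pd) > E°(Cu⁺/Cu), Pd²⁺/Pd serves as the cathode.
E°cell = E°cat − E°an = +0.916 − (+0.512) = +0.404 V; n = 2.
Balancing gives Pd^2+(aq) + 2 Cu(s) → Pd(s) + 2 Cu^+(aq); hence Q = [Cu^+(aq)]^2 / [Pd^2+(aq)] = 330 (log Q = 2.519).
By the Nernst equation, E = +0.404 − (0.0592/2)·(2.519) = +0.329 V.

+0.329 V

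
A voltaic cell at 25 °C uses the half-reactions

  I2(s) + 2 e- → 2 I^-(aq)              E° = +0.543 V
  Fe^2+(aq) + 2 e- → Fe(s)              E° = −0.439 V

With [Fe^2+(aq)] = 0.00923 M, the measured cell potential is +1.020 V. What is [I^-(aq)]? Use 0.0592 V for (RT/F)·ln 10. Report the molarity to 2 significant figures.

2.4 M

With I₂/I⁻ at the cathode and Fe²⁺/Fe at the anode, E°cell = +0.543 − (−0.439) = +0.982 V (n = 2).
Rearranging E = E° − (0.0592/n)·log Q gives log Q = 2(+0.982 − (+1.020))/0.0592 = −1.284.
For I2(s) + Fe(s) → 2 I^-(aq) + Fe^2+(aq), the reaction quotient is Q = [I^-(aq)]^2·[Fe^2+(aq)].
Isolating [I^-(aq)] in Q = 10^{−1.284} yields log [I^-(aq)] = 0.375, i.e. 2.4 M.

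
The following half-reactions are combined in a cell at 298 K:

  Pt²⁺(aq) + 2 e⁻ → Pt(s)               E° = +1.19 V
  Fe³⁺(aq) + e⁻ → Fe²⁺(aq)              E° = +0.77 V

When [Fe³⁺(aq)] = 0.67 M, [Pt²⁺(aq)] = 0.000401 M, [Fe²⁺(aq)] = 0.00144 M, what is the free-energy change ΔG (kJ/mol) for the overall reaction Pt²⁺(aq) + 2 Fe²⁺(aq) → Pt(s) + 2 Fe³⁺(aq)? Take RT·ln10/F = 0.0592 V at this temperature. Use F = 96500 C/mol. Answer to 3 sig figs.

E°cell = +1.19 − (+0.77) = +0.42 V; the balanced reaction transfers n = 2 electrons.
Q = [Fe³⁺(aq)]^2 / ([Pt²⁺(aq)]·[Fe²⁺(aq)]^2) = 5.4×10^8, so log Q = 8.732 and E = +0.42 − (0.0592/2)(8.732) = +0.1615 V.
Finally ΔG = −nFE = −(2)(96500 C/mol)(+0.1615 V) = −31.2 kJ/mol.

−31.2 kJ/mol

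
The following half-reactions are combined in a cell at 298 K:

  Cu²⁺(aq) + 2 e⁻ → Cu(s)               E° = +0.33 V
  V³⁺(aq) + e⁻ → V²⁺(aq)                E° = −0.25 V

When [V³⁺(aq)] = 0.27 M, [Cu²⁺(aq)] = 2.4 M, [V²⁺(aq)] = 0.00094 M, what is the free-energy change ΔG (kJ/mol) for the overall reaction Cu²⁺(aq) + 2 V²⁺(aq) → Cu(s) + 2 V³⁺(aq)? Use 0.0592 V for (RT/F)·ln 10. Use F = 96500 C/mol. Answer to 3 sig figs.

E°cell = +0.33 − (−0.25) = +0.58 V; the balanced reaction transfers n = 2 electrons.
Q = [V³⁺(aq)]^2 / ([Cu²⁺(aq)]·[V²⁺(aq)]^2) = 3.44×10^4, so log Q = 4.536 and E = +0.58 − (0.0592/2)(4.536) = +0.4457 V.
ΔG = −nFE = −(2)(96500)(+0.4457) J/mol = −86.0 kJ/mol.

−86.0 kJ/mol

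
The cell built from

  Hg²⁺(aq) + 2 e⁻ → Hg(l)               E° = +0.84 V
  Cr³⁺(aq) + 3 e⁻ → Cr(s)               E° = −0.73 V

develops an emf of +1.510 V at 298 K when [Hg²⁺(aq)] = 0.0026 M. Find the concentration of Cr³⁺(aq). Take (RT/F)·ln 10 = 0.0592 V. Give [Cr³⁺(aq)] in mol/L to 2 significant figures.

0.15 M

With Hg²⁺/Hg at the cathode and Cr³⁺/Cr at the anode, E°cell = +0.84 − (−0.73) = +1.57 V (n = 6).
Since E = E° − (0.0592/n)·log Q, log Q = n(E° − E)/0.0592 = 6.081.
For 3 Hg²⁺(aq) + 2 Cr(s) → 3 Hg(l) + 2 Cr³⁺(aq), the reaction quotient is Q = [Cr³⁺(aq)]^2 / [Hg²⁺(aq)]^3.
Substituting the known concentrations and solving, log [Cr³⁺(aq)] = −0.837 and [Cr³⁺(aq)] = 0.15 M.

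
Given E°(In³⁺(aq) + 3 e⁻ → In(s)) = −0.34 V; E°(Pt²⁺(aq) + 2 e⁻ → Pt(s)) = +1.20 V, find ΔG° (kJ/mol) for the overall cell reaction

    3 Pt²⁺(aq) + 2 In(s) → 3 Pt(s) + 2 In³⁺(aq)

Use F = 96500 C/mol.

−892 kJ/mol

In the reaction as written Pt²⁺(aq) is reduced, so the Pt²⁺/Pt couple is the cathode and In³⁺/In is the anode.
E°cell = +1.20 − (−0.34) = +1.54 V; balancing electrons gives n = 6.
ΔG° = −nFE°cell = −(6)(96500)(+1.54) J/mol = −892 kJ/mol.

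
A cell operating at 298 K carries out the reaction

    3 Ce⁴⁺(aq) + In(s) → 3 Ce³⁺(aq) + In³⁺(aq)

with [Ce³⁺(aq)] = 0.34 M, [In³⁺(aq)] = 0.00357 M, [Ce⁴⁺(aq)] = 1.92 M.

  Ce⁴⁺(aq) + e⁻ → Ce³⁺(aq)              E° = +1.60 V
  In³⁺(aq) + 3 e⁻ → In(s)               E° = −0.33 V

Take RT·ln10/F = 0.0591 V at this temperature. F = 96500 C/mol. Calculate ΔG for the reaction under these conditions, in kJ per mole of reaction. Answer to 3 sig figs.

With Ce⁴⁺/Ce³⁺ reduced at the cathode, E°cell = +1.60 − (−0.33) = +1.93 V and n = 3.
Q = ([Ce³⁺(aq)]^3·[In³⁺(aq)]) / [Ce⁴⁺(aq)]^3 = 1.98×10^−5, so log Q = −4.703 and E = +1.93 − (0.0591/3)(−4.703) = +2.0226 V.
Then ΔG = −nFE = −3 × 96500 × +2.0226 J/mol = −586 kJ/mol.

−586 kJ/mol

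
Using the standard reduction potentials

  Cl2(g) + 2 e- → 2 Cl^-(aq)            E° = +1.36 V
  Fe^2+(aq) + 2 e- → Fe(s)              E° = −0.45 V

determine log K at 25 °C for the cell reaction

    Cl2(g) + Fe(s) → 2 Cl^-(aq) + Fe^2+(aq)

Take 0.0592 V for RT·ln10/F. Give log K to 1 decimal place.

log K = 61.1

The Cl₂/Cl⁻ couple is reduced (cathode); E°cell = +1.36 − (−0.45) = +1.81 V with n = 2.
At equilibrium E = 0, so log K = nE°cell / 0.0592 = (2)(+1.81) / 0.0592 = 61.1.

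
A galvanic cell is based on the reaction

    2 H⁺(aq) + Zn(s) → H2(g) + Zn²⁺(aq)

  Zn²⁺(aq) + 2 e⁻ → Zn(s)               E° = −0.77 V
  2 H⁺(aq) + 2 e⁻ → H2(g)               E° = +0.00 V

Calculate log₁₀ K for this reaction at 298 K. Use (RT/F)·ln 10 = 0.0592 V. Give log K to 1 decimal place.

The 2H⁺/H₂ couple is reduced (cathode); E°cell = +0.00 − (−0.77) = +0.77 V with n = 2.
At equilibrium E = 0, so log K = nE°cell / 0.0592 = (2)(+0.77) / 0.0592 = 26.0.

log K = 26.0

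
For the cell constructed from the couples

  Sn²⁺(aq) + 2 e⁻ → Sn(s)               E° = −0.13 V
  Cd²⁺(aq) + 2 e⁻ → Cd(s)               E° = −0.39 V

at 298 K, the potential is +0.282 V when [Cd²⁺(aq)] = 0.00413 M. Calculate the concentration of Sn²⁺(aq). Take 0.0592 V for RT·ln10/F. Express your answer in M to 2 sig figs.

Sn²⁺/Sn is the cathode (higher E°); E°cell = −0.13 − (−0.39) = +0.26 V with n = 2.
From the Nernst equation, log Q = n(E° − E)/0.0592 = 2·(+0.26 − (+0.282))/0.0592 = −0.743.
For Sn²⁺(aq) + Cd(s) → Sn(s) + Cd²⁺(aq), the reaction quotient is Q = [Cd²⁺(aq)] / [Sn²⁺(aq)].
Isolating [Sn²⁺(aq)] in Q = 10^{−0.743} yields log [Sn²⁺(aq)] = −1.641, i.e. 0.023 M.

0.023 M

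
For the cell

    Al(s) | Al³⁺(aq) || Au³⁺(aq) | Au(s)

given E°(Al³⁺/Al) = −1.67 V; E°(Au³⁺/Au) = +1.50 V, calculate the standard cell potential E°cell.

+3.17 V

By convention the left-hand electrode in cell notation is the anode (oxidation) and the right-hand electrode is the cathode (reduction).
E°cell = E°(right) − E°(left) = +1.50 − (−1.67) = +3.17 V.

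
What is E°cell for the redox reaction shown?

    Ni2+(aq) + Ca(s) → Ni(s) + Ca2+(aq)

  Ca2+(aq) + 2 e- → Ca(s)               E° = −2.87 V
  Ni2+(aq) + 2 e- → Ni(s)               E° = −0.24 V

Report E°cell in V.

In the reaction as written, Ni2+(aq) is reduced (cathode) and Ca2+(aq) is produced by oxidation at the anode.
E°cell = E°(cathode) − E°(anode) = −0.24 − (−2.87) = +2.63 V.
The positive value indicates the reaction is spontaneous as written.

+2.63 V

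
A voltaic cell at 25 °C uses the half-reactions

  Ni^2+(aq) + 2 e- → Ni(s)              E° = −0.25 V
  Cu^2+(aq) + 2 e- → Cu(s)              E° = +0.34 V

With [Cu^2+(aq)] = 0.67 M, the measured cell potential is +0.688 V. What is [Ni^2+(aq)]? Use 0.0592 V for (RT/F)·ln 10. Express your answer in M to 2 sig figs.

Cu²⁺/Cu is the cathode (higher E°); E°cell = +0.34 − (−0.25) = +0.59 V with n = 2.
Since E = E° − (0.0592/n)·log Q, log Q = n(E° − E)/0.0592 = −3.311.
The balanced reaction is Cu^2+(aq) + Ni(s) → Cu(s) + Ni^2+(aq), so Q = [Ni^2+(aq)] / [Cu^2+(aq)].
Substituting the known concentrations and solving, log [Ni^2+(aq)] = −3.485 and [Ni^2+(aq)] = 0.00033 M.

0.00033 M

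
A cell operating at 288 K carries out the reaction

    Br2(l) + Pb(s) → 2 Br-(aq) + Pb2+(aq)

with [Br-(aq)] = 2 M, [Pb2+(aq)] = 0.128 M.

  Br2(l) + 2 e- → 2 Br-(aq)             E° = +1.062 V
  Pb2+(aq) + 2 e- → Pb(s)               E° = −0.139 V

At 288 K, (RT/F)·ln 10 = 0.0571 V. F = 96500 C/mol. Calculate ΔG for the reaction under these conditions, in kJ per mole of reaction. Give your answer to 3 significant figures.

E°cell = +1.062 − (−0.139) = +1.201 V; the balanced reaction transfers n = 2 electrons.
Q = [Br-(aq)]^2·[Pb2+(aq)] = 0.512, so log Q = −0.291 and E = +1.201 − (0.0571/2)(−0.291) = +1.2093 V.
ΔG = −nFE = −(2)(96500)(+1.2093) J/mol = −233 kJ/mol.

−233 kJ/mol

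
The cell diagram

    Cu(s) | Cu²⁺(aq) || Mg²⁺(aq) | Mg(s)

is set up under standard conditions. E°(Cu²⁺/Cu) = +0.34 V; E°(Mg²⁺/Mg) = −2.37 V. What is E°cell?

By convention the left-hand electrode in cell notation is the anode (oxidation) and the right-hand electrode is the cathode (reduction).
E°cell = E°(right) − E°(left) = −2.37 − (+0.34) = −2.71 V.
The negative sign shows that, as written, the cell would require an external voltage to drive the reaction.

−2.71 V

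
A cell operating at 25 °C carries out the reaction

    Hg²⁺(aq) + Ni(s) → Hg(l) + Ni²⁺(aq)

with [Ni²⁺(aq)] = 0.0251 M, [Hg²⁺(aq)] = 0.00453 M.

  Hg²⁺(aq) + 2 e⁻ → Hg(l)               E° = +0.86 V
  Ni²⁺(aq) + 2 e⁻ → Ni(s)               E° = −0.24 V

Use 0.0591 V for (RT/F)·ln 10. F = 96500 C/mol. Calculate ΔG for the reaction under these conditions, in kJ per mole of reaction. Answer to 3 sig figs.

E°cell = +0.86 − (−0.24) = +1.10 V; the balanced reaction transfers n = 2 electrons.
Here Q = [Ni²⁺(aq)] / [Hg²⁺(aq)] = 5.54 (log Q = 0.744), giving E = +1.10 − (0.0591/2)·(0.744) = +1.0780 V.
Then ΔG = −nFE = −2 × 96500 × +1.0780 J/mol = −208 kJ/mol.

−208 kJ/mol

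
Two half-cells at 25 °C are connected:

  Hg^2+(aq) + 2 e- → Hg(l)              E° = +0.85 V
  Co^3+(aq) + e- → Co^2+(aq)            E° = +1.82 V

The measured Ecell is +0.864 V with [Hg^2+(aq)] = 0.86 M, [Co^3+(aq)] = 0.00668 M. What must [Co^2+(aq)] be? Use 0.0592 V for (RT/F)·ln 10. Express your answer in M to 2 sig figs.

Co³⁺/Co²⁺ is the cathode (higher E°); E°cell = +1.82 − (+0.85) = +0.97 V with n = 2.
Since E = E° − (0.0592/n)·log Q, log Q = n(E° − E)/0.0592 = 3.581.
Balancing electrons gives 2 Co^3+(aq) + Hg(l) → 2 Co^2+(aq) + Hg^2+(aq); thus Q = ([Co^2+(aq)]^2·[Hg^2+(aq)]) / [Co^3+(aq)]^2.
Solving for the unknown gives log [Co^2+(aq)] = −0.352, so [Co^2+(aq)] ≈ 0.44 M.

0.44 M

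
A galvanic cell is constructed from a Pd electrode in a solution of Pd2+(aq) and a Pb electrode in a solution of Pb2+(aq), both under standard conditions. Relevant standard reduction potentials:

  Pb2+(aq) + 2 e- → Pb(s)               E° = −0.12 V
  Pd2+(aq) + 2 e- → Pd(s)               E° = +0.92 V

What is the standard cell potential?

The Pd²⁺/Pd couple has the higher E°, so Pd ion is reduced (cathode) and Pb is oxidized (anode).
E°cell = E°(cathode) − E°(anode) = +0.92 − (−0.12) = +1.04 V.

+1.04 V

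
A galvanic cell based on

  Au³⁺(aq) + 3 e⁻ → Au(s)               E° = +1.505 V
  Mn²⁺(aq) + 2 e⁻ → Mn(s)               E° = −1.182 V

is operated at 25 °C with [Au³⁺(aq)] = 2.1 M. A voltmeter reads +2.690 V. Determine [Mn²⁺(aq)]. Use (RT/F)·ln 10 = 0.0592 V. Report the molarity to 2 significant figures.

1.3 M

With Au³⁺/Au at the cathode and Mn²⁺/Mn at the anode, E°cell = +1.505 − (−1.182) = +2.687 V (n = 6).
From the Nernst equation, log Q = n(E° − E)/0.0592 = 6·(+2.687 − (+2.690))/0.0592 = −0.304.
The balanced reaction is 2 Au³⁺(aq) + 3 Mn(s) → 2 Au(s) + 3 Mn²⁺(aq), so Q = [Mn²⁺(aq)]^3 / [Au³⁺(aq)]^2.
Isolating [Mn²⁺(aq)] in Q = 10^{−0.304} yields log [Mn²⁺(aq)] = 0.113, i.e. 1.3 M.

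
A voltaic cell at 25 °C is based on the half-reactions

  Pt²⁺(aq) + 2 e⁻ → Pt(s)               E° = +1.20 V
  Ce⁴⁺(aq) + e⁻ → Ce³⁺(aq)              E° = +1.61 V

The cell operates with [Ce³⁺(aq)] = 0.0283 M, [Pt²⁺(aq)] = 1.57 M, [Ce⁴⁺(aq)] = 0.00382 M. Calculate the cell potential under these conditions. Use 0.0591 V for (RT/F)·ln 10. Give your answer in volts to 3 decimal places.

Ce⁴⁺/Ce³⁺ is reduced (cathode, E° = +1.61 V) and Pt²⁺/Pt is oxidized (anode).
E°cell = +1.61 − (+1.20) = +0.41 V, with n = 2 electrons transferred.
Balancing gives 2 Ce⁴⁺(aq) + Pt(s) → 2 Ce³⁺(aq) + Pt²⁺(aq); hence Q = ([Ce³⁺(aq)]^2·[Pt²⁺(aq)]) / [Ce⁴⁺(aq)]^2 = 86.2 (log Q = 1.935).
By the Nernst equation, E = +0.41 − (0.0591/2)·(1.935) = +0.353 V.

+0.353 V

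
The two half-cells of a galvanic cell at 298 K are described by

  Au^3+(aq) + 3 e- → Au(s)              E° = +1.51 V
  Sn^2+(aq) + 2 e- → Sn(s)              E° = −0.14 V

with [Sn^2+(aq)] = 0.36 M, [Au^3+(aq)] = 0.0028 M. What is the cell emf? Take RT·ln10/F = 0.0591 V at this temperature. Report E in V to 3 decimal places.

+1.613 V

The Au³⁺/Au couple has the more positive E°, so it is the cathode; Sn²⁺/Sn is the anode.
E°cell = +1.51 − (−0.14) = +1.65 V, with n = 6 electrons transferred.
Balancing gives 2 Au^3+(aq) + 3 Sn(s) → 2 Au(s) + 3 Sn^2+(aq); hence Q = [Sn^2+(aq)]^3 / [Au^3+(aq)]^2 = 5.95×10^3 (log Q = 3.775).
E = E° − (0.0591/n)·log Q = +1.65 − (0.0591/6)(3.775) = +1.613 V.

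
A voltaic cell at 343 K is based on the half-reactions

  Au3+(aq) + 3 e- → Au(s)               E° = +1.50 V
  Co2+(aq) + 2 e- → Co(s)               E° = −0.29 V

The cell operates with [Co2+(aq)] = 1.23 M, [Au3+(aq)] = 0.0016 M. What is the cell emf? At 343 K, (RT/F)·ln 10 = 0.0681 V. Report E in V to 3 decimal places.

+1.723 V

The Au³⁺/Au couple has the more positive E°, so it is the cathode; Co²⁺/Co is the anode.
E°cell = +1.50 − (−0.29) = +1.79 V, with n = 6 electrons transferred.
For the overall reaction 2 Au3+(aq) + 3 Co(s) → 2 Au(s) + 3 Co2+(aq), Q = [Co2+(aq)]^3 / [Au3+(aq)]^2 = 7.27×10^5, giving log Q = 5.861.
By the Nernst equation, E = +1.79 − (0.0681/6)·(5.861) = +1.723 V.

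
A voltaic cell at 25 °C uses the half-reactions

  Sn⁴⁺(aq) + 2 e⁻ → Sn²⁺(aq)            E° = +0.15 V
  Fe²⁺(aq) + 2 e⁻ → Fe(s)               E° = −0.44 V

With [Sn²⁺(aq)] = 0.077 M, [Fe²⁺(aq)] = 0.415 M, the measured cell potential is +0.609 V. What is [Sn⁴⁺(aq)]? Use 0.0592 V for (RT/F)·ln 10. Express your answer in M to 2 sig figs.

0.14 M

With Sn⁴⁺/Sn²⁺ at the cathode and Fe²⁺/Fe at the anode, E°cell = +0.15 − (−0.44) = +0.59 V (n = 2).
Rearranging E = E° − (0.0592/n)·log Q gives log Q = 2(+0.59 − (+0.609))/0.0592 = −0.642.
For Sn⁴⁺(aq) + Fe(s) → Sn²⁺(aq) + Fe²⁺(aq), the reaction quotient is Q = ([Sn²⁺(aq)]·[Fe²⁺(aq)]) / [Sn⁴⁺(aq)].
Solving for the unknown gives log [Sn⁴⁺(aq)] = −0.853, so [Sn⁴⁺(aq)] ≈ 0.14 M.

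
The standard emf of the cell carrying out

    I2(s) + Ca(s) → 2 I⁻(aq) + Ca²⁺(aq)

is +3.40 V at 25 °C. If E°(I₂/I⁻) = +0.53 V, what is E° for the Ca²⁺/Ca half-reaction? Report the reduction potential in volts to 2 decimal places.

In the reaction as written the I₂/I⁻ couple is reduced (cathode) and Ca²⁺/Ca is oxidized (anode), so E°cell = E°(I₂/I⁻) − E°(Ca²⁺/Ca).
E°(Ca²⁺/Ca) = E°(cathode) − E°cell = +0.53 − (+3.40) = −2.87 V.

−2.87 V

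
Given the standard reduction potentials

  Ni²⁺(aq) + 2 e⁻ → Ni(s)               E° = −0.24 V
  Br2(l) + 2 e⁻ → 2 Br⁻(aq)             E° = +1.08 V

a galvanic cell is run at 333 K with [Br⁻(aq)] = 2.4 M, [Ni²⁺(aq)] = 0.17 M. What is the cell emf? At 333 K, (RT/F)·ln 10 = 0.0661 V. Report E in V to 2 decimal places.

Br₂/Br⁻ is reduced (cathode, E° = +1.08 V) and Ni²⁺/Ni is oxidized (anode).
E°cell = +1.08 − (−0.24) = +1.32 V, with n = 2 electrons transferred.
Balancing gives Br2(l) + Ni(s) → 2 Br⁻(aq) + Ni²⁺(aq); hence Q = [Br⁻(aq)]^2·[Ni²⁺(aq)] = 0.979 (log Q = −0.009).
E = E° − (0.0661/n)·log Q = +1.32 − (0.0661/2)(−0.009) = +1.32 V.

+1.32 V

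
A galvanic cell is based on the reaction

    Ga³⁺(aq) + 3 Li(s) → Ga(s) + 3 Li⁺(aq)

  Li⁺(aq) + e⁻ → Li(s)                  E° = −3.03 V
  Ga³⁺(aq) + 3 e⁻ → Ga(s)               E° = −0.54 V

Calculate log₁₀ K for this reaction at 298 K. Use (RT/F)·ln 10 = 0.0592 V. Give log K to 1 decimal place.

The Ga³⁺/Ga couple is reduced (cathode); E°cell = −0.54 − (−3.03) = +2.49 V with n = 3.
At equilibrium E = 0, so log K = nE°cell / 0.0592 = (3)(+2.49) / 0.0592 = 126.2.

log K = 126.2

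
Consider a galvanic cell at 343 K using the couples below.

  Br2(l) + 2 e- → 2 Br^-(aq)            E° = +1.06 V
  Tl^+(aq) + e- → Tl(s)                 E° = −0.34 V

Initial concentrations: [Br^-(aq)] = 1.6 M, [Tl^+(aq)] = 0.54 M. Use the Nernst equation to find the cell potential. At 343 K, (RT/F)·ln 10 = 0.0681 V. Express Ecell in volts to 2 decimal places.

Since E°(Br₂/Br⁻) > E°(Tl⁺/Tl), Br₂/Br⁻ serves as the cathode.
The standard potential is +1.06 − (−0.34) = +1.40 V and the balanced reaction transfers n = 2 electrons.
For the overall reaction Br2(l) + 2 Tl(s) → 2 Br^-(aq) + 2 Tl^+(aq), Q = [Br^-(aq)]^2·[Tl^+(aq)]^2 = 0.746, giving log Q = −0.127.
Applying E = E° − (RT ln10/nF)·log Q gives +1.40 − (0.0681/2)(−0.127) = +1.40 V.

+1.40 V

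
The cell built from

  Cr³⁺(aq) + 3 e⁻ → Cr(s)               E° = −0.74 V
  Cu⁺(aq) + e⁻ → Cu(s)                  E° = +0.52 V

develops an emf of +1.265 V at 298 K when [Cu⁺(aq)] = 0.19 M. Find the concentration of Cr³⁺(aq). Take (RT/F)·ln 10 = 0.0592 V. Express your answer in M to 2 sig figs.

0.0038 M

Cu⁺/Cu is the cathode (higher E°); E°cell = +0.52 − (−0.74) = +1.26 V with n = 3.
Since E = E° − (0.0592/n)·log Q, log Q = n(E° − E)/0.0592 = −0.253.
For 3 Cu⁺(aq) + Cr(s) → 3 Cu(s) + Cr³⁺(aq), the reaction quotient is Q = [Cr³⁺(aq)] / [Cu⁺(aq)]^3.
Substituting the known concentrations and solving, log [Cr³⁺(aq)] = −2.417 and [Cr³⁺(aq)] = 0.0038 M.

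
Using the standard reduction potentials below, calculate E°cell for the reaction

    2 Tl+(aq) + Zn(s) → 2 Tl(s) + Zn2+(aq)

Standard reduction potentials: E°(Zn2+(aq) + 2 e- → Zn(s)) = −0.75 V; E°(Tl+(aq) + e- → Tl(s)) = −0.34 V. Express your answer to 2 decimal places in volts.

+0.41 V

Tl+(aq) gains electrons, so the Tl⁺/Tl couple is the cathode; the Zn²⁺/Zn couple is the anode.
E°cell = E°(cathode) − E°(anode) = −0.34 − (−0.75) = +0.41 V.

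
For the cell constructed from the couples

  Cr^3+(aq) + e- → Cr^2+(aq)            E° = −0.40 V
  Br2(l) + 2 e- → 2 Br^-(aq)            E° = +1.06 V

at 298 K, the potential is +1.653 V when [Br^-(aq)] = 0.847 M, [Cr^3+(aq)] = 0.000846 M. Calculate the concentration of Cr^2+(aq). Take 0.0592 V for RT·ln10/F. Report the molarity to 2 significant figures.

1.3 M

The Br₂/Br⁻ couple has the larger reduction potential, so it is the cathode: E°cell = +1.06 − (−0.40) = +1.46 V and n = 2.
Rearranging E = E° − (0.0592/n)·log Q gives log Q = 2(+1.46 − (+1.653))/0.0592 = −6.520.
Balancing electrons gives Br2(l) + 2 Cr^2+(aq) → 2 Br^-(aq) + 2 Cr^3+(aq); thus Q = ([Br^-(aq)]^2·[Cr^3+(aq)]^2) / [Cr^2+(aq)]^2.
Substituting the known concentrations and solving, log [Cr^2+(aq)] = 0.115 and [Cr^2+(aq)] = 1.3 M.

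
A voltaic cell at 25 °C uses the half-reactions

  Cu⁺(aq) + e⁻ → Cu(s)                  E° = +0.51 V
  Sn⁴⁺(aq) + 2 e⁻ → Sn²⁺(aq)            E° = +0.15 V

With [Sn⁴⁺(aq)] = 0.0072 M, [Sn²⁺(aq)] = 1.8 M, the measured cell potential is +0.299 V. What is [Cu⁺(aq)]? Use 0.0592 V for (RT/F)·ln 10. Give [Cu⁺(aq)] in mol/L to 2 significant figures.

0.0059 M

Cu⁺/Cu is the cathode (higher E°); E°cell = +0.51 − (+0.15) = +0.36 V with n = 2.
From the Nernst equation, log Q = n(E° − E)/0.0592 = 2·(+0.36 − (+0.299))/0.0592 = 2.061.
The balanced reaction is 2 Cu⁺(aq) + Sn²⁺(aq) → 2 Cu(s) + Sn⁴⁺(aq), so Q = [Sn⁴⁺(aq)] / ([Cu⁺(aq)]^2·[Sn²⁺(aq)]).
Isolating [Cu⁺(aq)] in Q = 10^{2.061} yields log [Cu⁺(aq)] = −2.229, i.e. 0.0059 M.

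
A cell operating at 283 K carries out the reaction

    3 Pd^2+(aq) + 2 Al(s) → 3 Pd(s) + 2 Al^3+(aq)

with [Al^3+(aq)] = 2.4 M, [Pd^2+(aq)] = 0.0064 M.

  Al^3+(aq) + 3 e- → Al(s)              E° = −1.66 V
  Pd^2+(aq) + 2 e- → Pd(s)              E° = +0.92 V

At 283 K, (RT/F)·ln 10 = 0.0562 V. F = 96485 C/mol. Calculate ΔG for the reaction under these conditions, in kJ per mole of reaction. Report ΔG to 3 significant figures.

−1450 kJ/mol

The standard cell potential is +0.92 − (−1.66) = +2.58 V, with n = 6 electrons in the balanced equation.
Here Q = [Al^3+(aq)]^2 / [Pd^2+(aq)]^3 = 2.2×10^7 (log Q = 7.342), giving E = +2.58 − (0.0562/6)·(7.342) = +2.5112 V.
Then ΔG = −nFE = −6 × 96485 × +2.5112 J/mol = −1450 kJ/mol.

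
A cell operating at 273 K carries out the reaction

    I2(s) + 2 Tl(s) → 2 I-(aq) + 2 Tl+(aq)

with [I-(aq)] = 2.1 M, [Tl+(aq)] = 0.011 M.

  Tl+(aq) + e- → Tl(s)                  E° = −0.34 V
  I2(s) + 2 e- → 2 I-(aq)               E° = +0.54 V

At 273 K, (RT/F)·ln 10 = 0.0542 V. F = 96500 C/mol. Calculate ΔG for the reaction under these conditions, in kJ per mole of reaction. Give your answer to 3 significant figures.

With I₂/I⁻ reduced at the cathode, E°cell = +0.54 − (−0.34) = +0.88 V and n = 2.
The reaction quotient is [I-(aq)]^2·[Tl+(aq)]^2 = 0.000534; by Nernst, E = +0.88 − (0.0542/2)(−3.273) = +0.9687 V.
Finally ΔG = −nFE = −(2)(96500 C/mol)(+0.9687 V) = −187 kJ/mol.

−187 kJ/mol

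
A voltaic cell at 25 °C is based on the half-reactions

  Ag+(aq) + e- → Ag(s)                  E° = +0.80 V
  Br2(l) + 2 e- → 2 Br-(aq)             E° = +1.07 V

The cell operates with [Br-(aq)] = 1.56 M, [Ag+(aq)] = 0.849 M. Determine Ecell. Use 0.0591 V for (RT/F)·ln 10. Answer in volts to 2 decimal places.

+0.26 V

The Br₂/Br⁻ couple has the more positive E°, so it is the cathode; Ag⁺/Ag is the anode.
E°cell = +1.07 − (+0.80) = +0.27 V, with n = 2 electrons transferred.
Balancing gives Br2(l) + 2 Ag(s) → 2 Br-(aq) + 2 Ag+(aq); hence Q = [Br-(aq)]^2·[Ag+(aq)]^2 = 1.75 (log Q = 0.244).
Applying E = E° − (RT ln10/nF)·log Q gives +0.27 − (0.0591/2)(0.244) = +0.26 V.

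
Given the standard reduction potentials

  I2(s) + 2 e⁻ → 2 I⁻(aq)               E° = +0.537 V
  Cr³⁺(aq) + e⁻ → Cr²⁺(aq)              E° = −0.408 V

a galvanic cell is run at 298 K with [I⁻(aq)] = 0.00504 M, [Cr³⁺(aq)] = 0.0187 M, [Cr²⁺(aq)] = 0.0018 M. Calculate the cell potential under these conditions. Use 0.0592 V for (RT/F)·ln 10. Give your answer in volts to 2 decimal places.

Since E°(I₂/I⁻) > E°(Cr³⁺/Cr²⁺), I₂/I⁻ serves as the cathode.
The standard potential is +0.537 − (−0.408) = +0.945 V and the balanced reaction transfers n = 2 electrons.
For the overall reaction I2(s) + 2 Cr²⁺(aq) → 2 I⁻(aq) + 2 Cr³⁺(aq), Q = ([I⁻(aq)]^2·[Cr³⁺(aq)]^2) / [Cr²⁺(aq)]^2 = 0.00274, giving log Q = −2.562.
By the Nernst equation, E = +0.945 − (0.0592/2)·(−2.562) = +1.02 V.

+1.02 V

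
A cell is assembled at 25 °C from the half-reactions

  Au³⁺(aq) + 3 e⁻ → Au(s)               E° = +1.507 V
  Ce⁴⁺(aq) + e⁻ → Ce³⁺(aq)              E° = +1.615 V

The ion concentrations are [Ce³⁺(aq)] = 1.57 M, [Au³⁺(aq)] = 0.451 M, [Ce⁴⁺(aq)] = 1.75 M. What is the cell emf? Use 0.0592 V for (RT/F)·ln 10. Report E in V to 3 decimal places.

+0.118 V

The Ce⁴⁺/Ce³⁺ couple has the more positive E°, so it is the cathode; Au³⁺/Au is the anode.
E°cell = +1.615 − (+1.507) = +0.108 V, with n = 3 electrons transferred.
Balancing gives 3 Ce⁴⁺(aq) + Au(s) → 3 Ce³⁺(aq) + Au³⁺(aq); hence Q = ([Ce³⁺(aq)]^3·[Au³⁺(aq)]) / [Ce⁴⁺(aq)]^3 = 0.326 (log Q = −0.487).
Applying E = E° − (RT ln10/nF)·log Q gives +0.108 − (0.0592/3)(−0.487) = +0.118 V.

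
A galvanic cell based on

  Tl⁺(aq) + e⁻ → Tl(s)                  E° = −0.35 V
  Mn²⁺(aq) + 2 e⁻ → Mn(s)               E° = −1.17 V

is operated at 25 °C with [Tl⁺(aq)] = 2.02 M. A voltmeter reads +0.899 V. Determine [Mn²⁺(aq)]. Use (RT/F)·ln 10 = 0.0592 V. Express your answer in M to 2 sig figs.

With Tl⁺/Tl at the cathode and Mn²⁺/Mn at the anode, E°cell = −0.35 − (−1.17) = +0.82 V (n = 2).
From the Nernst equation, log Q = n(E° − E)/0.0592 = 2·(+0.82 − (+0.899))/0.0592 = −2.669.
The balanced reaction is 2 Tl⁺(aq) + Mn(s) → 2 Tl(s) + Mn²⁺(aq), so Q = [Mn²⁺(aq)] / [Tl⁺(aq)]^2.
Solving for the unknown gives log [Mn²⁺(aq)] = −2.058, so [Mn²⁺(aq)] ≈ 0.0087 M.

0.0087 M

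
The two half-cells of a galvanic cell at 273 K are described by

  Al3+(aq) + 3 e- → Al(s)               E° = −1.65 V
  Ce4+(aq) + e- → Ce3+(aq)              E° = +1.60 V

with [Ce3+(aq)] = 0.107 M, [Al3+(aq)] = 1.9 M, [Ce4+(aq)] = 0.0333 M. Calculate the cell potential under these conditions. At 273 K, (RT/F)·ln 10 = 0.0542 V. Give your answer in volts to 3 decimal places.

Since E°(Ce⁴⁺/Ce³⁺) > E°(Al³⁺/Al), Ce⁴⁺/Ce³⁺ serves as the cathode.
The standard potential is +1.60 − (−1.65) = +3.25 V and the balanced reaction transfers n = 3 electrons.
The balanced reaction is 3 Ce4+(aq) + Al(s) → 3 Ce3+(aq) + Al3+(aq), so Q = ([Ce3+(aq)]^3·[Al3+(aq)]) / [Ce4+(aq)]^3 = 63 and log Q = 1.800.
Applying E = E° − (RT ln10/nF)·log Q gives +3.25 − (0.0542/3)(1.800) = +3.217 V.

+3.217 V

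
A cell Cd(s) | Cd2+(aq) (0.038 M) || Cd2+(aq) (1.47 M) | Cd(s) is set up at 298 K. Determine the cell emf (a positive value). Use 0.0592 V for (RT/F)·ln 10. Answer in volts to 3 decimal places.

0.047 V

For a concentration cell E°cell = 0, since both electrodes use the same couple.
The compartment with the higher Cd2+(aq) concentration (1.47 M) acts as the cathode; ions are reduced there and produced at the dilute (0.038 M) anode.
With n = 2, Ecell = −(0.0592/2)·log([dilute]/[conc]) = −(0.0592/2)·log(0.038/1.47) = +0.047 V.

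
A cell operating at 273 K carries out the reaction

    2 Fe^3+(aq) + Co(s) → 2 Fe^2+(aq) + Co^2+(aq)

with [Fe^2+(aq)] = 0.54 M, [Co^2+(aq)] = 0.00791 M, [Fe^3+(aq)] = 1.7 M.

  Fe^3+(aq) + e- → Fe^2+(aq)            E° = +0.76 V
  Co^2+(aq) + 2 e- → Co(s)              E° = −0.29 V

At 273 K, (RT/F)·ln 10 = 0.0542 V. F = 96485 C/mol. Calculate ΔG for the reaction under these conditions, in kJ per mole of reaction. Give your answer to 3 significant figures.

The standard cell potential is +0.76 − (−0.29) = +1.05 V, with n = 2 electrons in the balanced equation.
Q = ([Fe^2+(aq)]^2·[Co^2+(aq)]) / [Fe^3+(aq)]^2 = 0.000798, so log Q = −3.098 and E = +1.05 − (0.0542/2)(−3.098) = +1.1340 V.
ΔG = −nFE = −(2)(96485)(+1.1340) J/mol = −219 kJ/mol.

−219 kJ/mol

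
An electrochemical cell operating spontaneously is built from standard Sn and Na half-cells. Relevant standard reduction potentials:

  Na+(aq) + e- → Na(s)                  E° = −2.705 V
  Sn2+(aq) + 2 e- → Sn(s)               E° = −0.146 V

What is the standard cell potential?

Of the two couples in this cell, the one with the more positive reduction potential is reduced at the cathode: here that is Sn²⁺/Sn (−0.146 V); Na⁺/Na (−2.705 V) is the anode.
E°cell = E°(cathode) − E°(anode) = −0.146 − (−2.705) = +2.559 V.

+2.559 V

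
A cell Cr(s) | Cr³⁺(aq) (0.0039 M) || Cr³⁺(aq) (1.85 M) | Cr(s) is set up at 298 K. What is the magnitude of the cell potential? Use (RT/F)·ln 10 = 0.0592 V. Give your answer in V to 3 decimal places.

For a concentration cell E°cell = 0, since both electrodes use the same couple.
The compartment with the higher Cr³⁺(aq) concentration (1.85 M) acts as the cathode; ions are reduced there and produced at the dilute (0.0039 M) anode.
With n = 3, Ecell = −(0.0592/3)·log([dilute]/[conc]) = −(0.0592/3)·log(0.0039/1.85) = +0.053 V.

0.053 V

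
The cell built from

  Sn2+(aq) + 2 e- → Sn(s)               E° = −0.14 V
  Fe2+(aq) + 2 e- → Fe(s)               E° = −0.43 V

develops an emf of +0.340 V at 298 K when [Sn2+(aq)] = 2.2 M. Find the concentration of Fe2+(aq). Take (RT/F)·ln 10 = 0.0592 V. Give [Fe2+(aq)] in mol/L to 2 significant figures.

0.045 M

The Sn²⁺/Sn couple has the larger reduction potential, so it is the cathode: E°cell = −0.14 − (−0.43) = +0.29 V and n = 2.
Rearranging E = E° − (0.0592/n)·log Q gives log Q = 2(+0.29 − (+0.340))/0.0592 = −1.689.
Balancing electrons gives Sn2+(aq) + Fe(s) → Sn(s) + Fe2+(aq); thus Q = [Fe2+(aq)] / [Sn2+(aq)].
Solving for the unknown gives log [Fe2+(aq)] = −1.347, so [Fe2+(aq)] ≈ 0.045 M.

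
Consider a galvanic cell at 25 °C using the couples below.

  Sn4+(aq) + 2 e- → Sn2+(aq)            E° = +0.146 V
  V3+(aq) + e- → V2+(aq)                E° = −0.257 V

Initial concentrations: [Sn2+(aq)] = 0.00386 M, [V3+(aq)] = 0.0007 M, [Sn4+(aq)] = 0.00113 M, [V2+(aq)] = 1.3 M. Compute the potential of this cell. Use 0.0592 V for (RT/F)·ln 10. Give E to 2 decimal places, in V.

+0.58 V

Sn⁴⁺/Sn²⁺ is reduced (cathode, E° = +0.146 V) and V³⁺/V²⁺ is oxidized (anode).
The standard potential is +0.146 − (−0.257) = +0.403 V and the balanced reaction transfers n = 2 electrons.
The balanced reaction is Sn4+(aq) + 2 V2+(aq) → Sn2+(aq) + 2 V3+(aq), so Q = ([Sn2+(aq)]·[V3+(aq)]^2) / ([Sn4+(aq)]·[V2+(aq)]^2) = 9.9×10^−7 and log Q = −6.004.
By the Nernst equation, E = +0.403 − (0.0592/2)·(−6.004) = +0.58 V.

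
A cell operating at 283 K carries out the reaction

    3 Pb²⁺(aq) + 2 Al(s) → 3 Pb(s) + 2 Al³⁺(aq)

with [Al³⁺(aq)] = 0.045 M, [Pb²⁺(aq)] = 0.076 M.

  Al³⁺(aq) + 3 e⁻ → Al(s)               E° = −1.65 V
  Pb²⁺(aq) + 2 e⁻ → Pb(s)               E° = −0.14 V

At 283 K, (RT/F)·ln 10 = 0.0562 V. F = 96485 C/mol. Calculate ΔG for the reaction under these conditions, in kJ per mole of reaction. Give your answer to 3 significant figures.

−871 kJ/mol

With Pb²⁺/Pb reduced at the cathode, E°cell = −0.14 − (−1.65) = +1.51 V and n = 6.
The reaction quotient is [Al³⁺(aq)]^2 / [Pb²⁺(aq)]^3 = 4.61; by Nernst, E = +1.51 − (0.0562/6)(0.664) = +1.5038 V.
ΔG = −nFE = −(6)(96485)(+1.5038) J/mol = −871 kJ/mol.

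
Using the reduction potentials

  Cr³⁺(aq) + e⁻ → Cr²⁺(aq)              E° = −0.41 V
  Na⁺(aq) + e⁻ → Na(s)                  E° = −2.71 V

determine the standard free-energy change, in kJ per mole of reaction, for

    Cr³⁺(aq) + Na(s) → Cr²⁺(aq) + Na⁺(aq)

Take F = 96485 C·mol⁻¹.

−222 kJ/mol

In the reaction as written Cr³⁺(aq) is reduced, so the Cr³⁺/Cr²⁺ couple is the cathode and Na⁺/Na is the anode.
E°cell = −0.41 − (−2.71) = +2.30 V; balancing electrons gives n = 1.
ΔG° = −nFE°cell = −(1)(96485)(+2.30) J/mol = −222 kJ/mol.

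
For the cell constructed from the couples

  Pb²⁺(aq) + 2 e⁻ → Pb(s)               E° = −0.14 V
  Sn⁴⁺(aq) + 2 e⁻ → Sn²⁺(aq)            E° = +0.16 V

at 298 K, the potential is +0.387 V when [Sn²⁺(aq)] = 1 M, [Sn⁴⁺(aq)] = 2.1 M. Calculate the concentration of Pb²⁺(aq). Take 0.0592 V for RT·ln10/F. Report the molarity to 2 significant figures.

0.0024 M

Sn⁴⁺/Sn²⁺ is the cathode (higher E°); E°cell = +0.16 − (−0.14) = +0.30 V with n = 2.
From the Nernst equation, log Q = n(E° − E)/0.0592 = 2·(+0.30 − (+0.387))/0.0592 = −2.939.
For Sn⁴⁺(aq) + Pb(s) → Sn²⁺(aq) + Pb²⁺(aq), the reaction quotient is Q = ([Sn²⁺(aq)]·[Pb²⁺(aq)]) / [Sn⁴⁺(aq)].
Isolating [Pb²⁺(aq)] in Q = 10^{−2.939} yields log [Pb²⁺(aq)] = −2.617, i.e. 0.0024 M.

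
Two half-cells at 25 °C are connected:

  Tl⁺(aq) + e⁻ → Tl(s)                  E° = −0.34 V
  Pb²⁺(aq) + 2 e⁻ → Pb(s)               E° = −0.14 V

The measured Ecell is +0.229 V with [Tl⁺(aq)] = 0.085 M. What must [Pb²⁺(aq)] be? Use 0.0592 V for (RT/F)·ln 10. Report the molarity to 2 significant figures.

With Pb²⁺/Pb at the cathode and Tl⁺/Tl at the anode, E°cell = −0.14 − (−0.34) = +0.20 V (n = 2).
From the Nernst equation, log Q = n(E° − E)/0.0592 = 2·(+0.20 − (+0.229))/0.0592 = −0.980.
The balanced reaction is Pb²⁺(aq) + 2 Tl(s) → Pb(s) + 2 Tl⁺(aq), so Q = [Tl⁺(aq)]^2 / [Pb²⁺(aq)].
Isolating [Pb²⁺(aq)] in Q = 10^{−0.980} yields log [Pb²⁺(aq)] = −1.161, i.e. 0.069 M.

0.069 M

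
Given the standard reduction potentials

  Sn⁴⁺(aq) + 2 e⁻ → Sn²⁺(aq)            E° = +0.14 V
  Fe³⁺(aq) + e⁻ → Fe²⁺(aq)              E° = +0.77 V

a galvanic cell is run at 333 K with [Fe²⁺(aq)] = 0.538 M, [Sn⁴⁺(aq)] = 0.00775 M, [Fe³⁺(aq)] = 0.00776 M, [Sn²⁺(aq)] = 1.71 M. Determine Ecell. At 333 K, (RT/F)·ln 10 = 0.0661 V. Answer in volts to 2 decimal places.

Fe³⁺/Fe²⁺ is reduced (cathode, E° = +0.77 V) and Sn⁴⁺/Sn²⁺ is oxidized (anode).
The standard potential is +0.77 − (+0.14) = +0.63 V and the balanced reaction transfers n = 2 electrons.
The balanced reaction is 2 Fe³⁺(aq) + Sn²⁺(aq) → 2 Fe²⁺(aq) + Sn⁴⁺(aq), so Q = ([Fe²⁺(aq)]^2·[Sn⁴⁺(aq)]) / ([Fe³⁺(aq)]^2·[Sn²⁺(aq)]) = 21.8 and log Q = 1.338.
E = E° − (0.0661/n)·log Q = +0.63 − (0.0661/2)(1.338) = +0.59 V.

+0.59 V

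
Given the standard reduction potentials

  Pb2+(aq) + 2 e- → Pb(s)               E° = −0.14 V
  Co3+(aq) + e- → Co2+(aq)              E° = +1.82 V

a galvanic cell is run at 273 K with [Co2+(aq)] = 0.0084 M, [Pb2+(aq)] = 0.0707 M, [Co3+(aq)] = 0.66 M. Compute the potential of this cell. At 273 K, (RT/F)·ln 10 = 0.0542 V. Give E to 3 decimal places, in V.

+2.094 V

The Co³⁺/Co²⁺ couple has the more positive E°, so it is the cathode; Pb²⁺/Pb is the anode.
E°cell = +1.82 − (−0.14) = +1.96 V, with n = 2 electrons transferred.
For the overall reaction 2 Co3+(aq) + Pb(s) → 2 Co2+(aq) + Pb2+(aq), Q = ([Co2+(aq)]^2·[Pb2+(aq)]) / [Co3+(aq)]^2 = 1.15×10^−5, giving log Q = −4.941.
By the Nernst equation, E = +1.96 − (0.0542/2)·(−4.941) = +2.094 V.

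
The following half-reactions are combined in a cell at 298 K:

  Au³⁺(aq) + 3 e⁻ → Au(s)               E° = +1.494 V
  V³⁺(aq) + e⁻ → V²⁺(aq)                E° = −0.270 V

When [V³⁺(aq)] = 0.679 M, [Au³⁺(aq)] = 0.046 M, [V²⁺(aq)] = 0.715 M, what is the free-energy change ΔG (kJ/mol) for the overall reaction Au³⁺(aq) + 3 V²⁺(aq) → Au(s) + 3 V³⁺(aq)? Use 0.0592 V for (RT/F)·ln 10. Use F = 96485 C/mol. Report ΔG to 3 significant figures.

The standard cell potential is +1.494 − (−0.270) = +1.764 V, with n = 3 electrons in the balanced equation.
Q = [V³⁺(aq)]^3 / ([Au³⁺(aq)]·[V²⁺(aq)]^3) = 18.6, so log Q = 1.270 and E = +1.764 − (0.0592/3)(1.270) = +1.7389 V.
ΔG = −nFE = −(3)(96485)(+1.7389) J/mol = −503 kJ/mol.

−503 kJ/mol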